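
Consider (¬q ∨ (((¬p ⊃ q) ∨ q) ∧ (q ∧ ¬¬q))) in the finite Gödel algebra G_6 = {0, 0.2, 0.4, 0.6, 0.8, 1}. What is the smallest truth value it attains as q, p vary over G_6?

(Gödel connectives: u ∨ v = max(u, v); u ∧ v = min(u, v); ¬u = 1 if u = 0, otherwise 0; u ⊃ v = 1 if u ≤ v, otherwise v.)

0.20

The minimum is attained at q = 0.2, p = 0:
  ¬q: Gödel ¬ of 0.2 = 0 (operand ≠ 0)
  ¬p: Gödel ¬ of 0 = 1 (operand is 0)
  (¬p ⊃ q): 1 > 0.2, so result = 0.2
  ((¬p ⊃ q) ∨ q) = max(0.2, 0.2) = 0.2
  ¬q: Gödel ¬ of 0.2 = 0 (operand ≠ 0)
  ¬¬q: Gödel ¬ of 0 = 1 (operand is 0)
  (q ∧ ¬¬q) = min(0.2, 1) = 0.2
  (((¬p ⊃ q) ∨ q) ∧ (q ∧ ¬¬q)) = min(0.2, 0.2) = 0.2
  (¬q ∨ (((¬p ⊃ q) ∨ q) ∧ (q ∧ ¬¬q))) = max(0, 0.2) = 0.2
Checking all 36 assignments confirms none give a value below 0.20.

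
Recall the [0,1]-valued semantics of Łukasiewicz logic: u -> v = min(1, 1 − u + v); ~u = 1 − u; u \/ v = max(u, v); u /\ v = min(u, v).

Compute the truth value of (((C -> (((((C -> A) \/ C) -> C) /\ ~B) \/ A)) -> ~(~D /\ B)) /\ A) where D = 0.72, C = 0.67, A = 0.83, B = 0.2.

0.80

(C -> A): min(1, 1 − 0.67 + 0.83) = 1
((C -> A) \/ C) = max(1, 0.67) = 1
(((C -> A) \/ C) -> C): min(1, 1 − 1 + 0.67) = 0.67
~B: Łukasiewicz ¬ gives 1 − 0.2 = 0.8
((((C -> A) \/ C) -> C) /\ ~B) = min(0.67, 0.8) = 0.67
(((((C -> A) \/ C) -> C) /\ ~B) \/ A) = max(0.67, 0.83) = 0.83
(C -> (((((C -> A) \/ C) -> C) /\ ~B) \/ A)): min(1, 1 − 0.67 + 0.83) = 1
~D: Łukasiewicz ¬ gives 1 − 0.72 = 0.28
(~D /\ B) = min(0.28, 0.2) = 0.2
~(~D /\ B): Łukasiewicz ¬ gives 1 − 0.2 = 0.8
((C -> (((((C -> A) \/ C) -> C) /\ ~B) \/ A)) -> ~(~D /\ B)): min(1, 1 − 1 + 0.8) = 0.8
(((C -> (((((C -> A) \/ C) -> C) /\ ~B) \/ A)) -> ~(~D /\ B)) /\ A) = min(0.8, 0.83) = 0.8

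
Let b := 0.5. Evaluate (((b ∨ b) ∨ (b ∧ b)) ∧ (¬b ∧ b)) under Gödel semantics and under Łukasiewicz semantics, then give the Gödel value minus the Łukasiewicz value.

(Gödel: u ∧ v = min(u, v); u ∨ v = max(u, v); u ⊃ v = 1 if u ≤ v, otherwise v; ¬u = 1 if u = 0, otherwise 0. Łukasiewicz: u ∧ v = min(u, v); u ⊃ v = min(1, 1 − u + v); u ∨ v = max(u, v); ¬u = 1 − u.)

-0.50

Gödel evaluation:
  (b ∨ b) = max(0.5, 0.5) = 0.5
  (b ∧ b) = min(0.5, 0.5) = 0.5
  ((b ∨ b) ∨ (b ∧ b)) = max(0.5, 0.5) = 0.5
  ¬b: Gödel ¬ of 0.5 = 0 (operand ≠ 0)
  (¬b ∧ b) = min(0, 0.5) = 0
  (((b ∨ b) ∨ (b ∧ b)) ∧ (¬b ∧ b)) = min(0.5, 0) = 0
  Gödel value = 0
Łukasiewicz evaluation:
  (b ∨ b) = max(0.5, 0.5) = 0.5
  (b ∧ b) = min(0.5, 0.5) = 0.5
  ((b ∨ b) ∨ (b ∧ b)) = max(0.5, 0.5) = 0.5
  ¬b: Łukasiewicz ¬ gives 1 − 0.5 = 0.5
  (¬b ∧ b) = min(0.5, 0.5) = 0.5
  (((b ∨ b) ∨ (b ∧ b)) ∧ (¬b ∧ b)) = min(0.5, 0.5) = 0.5
  Łukasiewicz value = 0.5
Difference: 0 − 0.5 = -0.50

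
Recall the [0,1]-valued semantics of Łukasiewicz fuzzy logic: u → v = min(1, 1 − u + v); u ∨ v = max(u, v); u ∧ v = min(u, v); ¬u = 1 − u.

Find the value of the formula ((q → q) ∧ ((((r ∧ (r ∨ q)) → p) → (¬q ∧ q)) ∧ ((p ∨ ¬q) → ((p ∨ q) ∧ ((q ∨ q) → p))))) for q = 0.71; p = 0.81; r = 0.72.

(q → q): min(1, 1 − 0.71 + 0.71) = 1
(r ∨ q) = max(0.72, 0.71) = 0.72
(r ∧ (r ∨ q)) = min(0.72, 0.72) = 0.72
((r ∧ (r ∨ q)) → p): min(1, 1 − 0.72 + 0.81) = 1
¬q: Łukasiewicz ¬ gives 1 − 0.71 = 0.29
(¬q ∧ q) = min(0.29, 0.71) = 0.29
(((r ∧ (r ∨ q)) → p) → (¬q ∧ q)): min(1, 1 − 1 + 0.29) = 0.29
¬q: Łukasiewicz ¬ gives 1 − 0.71 = 0.29
(p ∨ ¬q) = max(0.81, 0.29) = 0.81
(p ∨ q) = max(0.81, 0.71) = 0.81
(q ∨ q) = max(0.71, 0.71) = 0.71
((q ∨ q) → p): min(1, 1 − 0.71 + 0.81) = 1
((p ∨ q) ∧ ((q ∨ q) → p)) = min(0.81, 1) = 0.81
((p ∨ ¬q) → ((p ∨ q) ∧ ((q ∨ q) → p))): min(1, 1 − 0.81 + 0.81) = 1
((((r ∧ (r ∨ q)) → p) → (¬q ∧ q)) ∧ ((p ∨ ¬q) → ((p ∨ q) ∧ ((q ∨ q) → p)))) = min(0.29, 1) = 0.29
((q → q) ∧ ((((r ∧ (r ∨ q)) → p) → (¬q ∧ q)) ∧ ((p ∨ ¬q) → ((p ∨ q) ∧ ((q ∨ q) → p))))) = min(1, 0.29) = 0.29

0.29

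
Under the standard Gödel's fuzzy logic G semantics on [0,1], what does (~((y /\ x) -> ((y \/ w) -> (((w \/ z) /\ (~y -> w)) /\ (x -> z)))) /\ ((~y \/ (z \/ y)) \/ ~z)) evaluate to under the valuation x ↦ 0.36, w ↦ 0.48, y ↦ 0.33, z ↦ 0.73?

(y /\ x) = min(0.33, 0.36) = 0.33
(y \/ w) = max(0.33, 0.48) = 0.48
(w \/ z) = max(0.48, 0.73) = 0.73
~y: Gödel ¬ of 0.33 = 0 (operand ≠ 0)
(~y -> w): 0 ≤ 0.48, so result = 1
((w \/ z) /\ (~y -> w)) = min(0.73, 1) = 0.73
(x -> z): 0.36 ≤ 0.73, so result = 1
(((w \/ z) /\ (~y -> w)) /\ (x -> z)) = min(0.73, 1) = 0.73
((y \/ w) -> (((w \/ z) /\ (~y -> w)) /\ (x -> z))): 0.48 ≤ 0.73, so result = 1
((y /\ x) -> ((y \/ w) -> (((w \/ z) /\ (~y -> w)) /\ (x -> z)))): 0.33 ≤ 1, so result = 1
~((y /\ x) -> ((y \/ w) -> (((w \/ z) /\ (~y -> w)) /\ (x -> z)))): Gödel ¬ of 1 = 0 (operand ≠ 0)
~y: Gödel ¬ of 0.33 = 0 (operand ≠ 0)
(z \/ y) = max(0.73, 0.33) = 0.73
(~y \/ (z \/ y)) = max(0, 0.73) = 0.73
~z: Gödel ¬ of 0.73 = 0 (operand ≠ 0)
((~y \/ (z \/ y)) \/ ~z) = max(0.73, 0) = 0.73
(~((y /\ x) -> ((y \/ w) -> (((w \/ z) /\ (~y -> w)) /\ (x -> z)))) /\ ((~y \/ (z \/ y)) \/ ~z)) = min(0, 0.73) = 0

0.00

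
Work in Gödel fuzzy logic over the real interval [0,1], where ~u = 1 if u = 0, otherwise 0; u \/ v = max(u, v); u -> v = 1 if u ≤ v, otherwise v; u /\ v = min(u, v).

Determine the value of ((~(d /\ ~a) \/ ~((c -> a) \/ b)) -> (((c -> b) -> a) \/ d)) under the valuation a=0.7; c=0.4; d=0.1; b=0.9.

0.70

~a: Gödel ¬ of 0.7 = 0 (operand ≠ 0)
(d /\ ~a) = min(0.1, 0) = 0
~(d /\ ~a): Gödel ¬ of 0 = 1 (operand is 0)
(c -> a): 0.4 ≤ 0.7, so result = 1
((c -> a) \/ b) = max(1, 0.9) = 1
~((c -> a) \/ b): Gödel ¬ of 1 = 0 (operand ≠ 0)
(~(d /\ ~a) \/ ~((c -> a) \/ b)) = max(1, 0) = 1
(c -> b): 0.4 ≤ 0.9, so result = 1
((c -> b) -> a): 1 > 0.7, so result = 0.7
(((c -> b) -> a) \/ d) = max(0.7, 0.1) = 0.7
((~(d /\ ~a) \/ ~((c -> a) \/ b)) -> (((c -> b) -> a) \/ d)): 1 > 0.7, so result = 0.7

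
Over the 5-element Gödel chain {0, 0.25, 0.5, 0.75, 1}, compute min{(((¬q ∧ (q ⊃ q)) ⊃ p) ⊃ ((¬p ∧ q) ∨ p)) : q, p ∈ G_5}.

0.25

The minimum is attained at q = 0.25, p = 0:
  ¬q: Gödel ¬ of 0.25 = 0 (operand ≠ 0)
  (q ⊃ q): 0.25 ≤ 0.25, so result = 1
  (¬q ∧ (q ⊃ q)) = min(0, 1) = 0
  ((¬q ∧ (q ⊃ q)) ⊃ p): 0 ≤ 0, so result = 1
  ¬p: Gödel ¬ of 0 = 1 (operand is 0)
  (¬p ∧ q) = min(1, 0.25) = 0.25
  ((¬p ∧ q) ∨ p) = max(0.25, 0) = 0.25
  (((¬q ∧ (q ⊃ q)) ⊃ p) ⊃ ((¬p ∧ q) ∨ p)): 1 > 0.25, so result = 0.25
Checking all 25 assignments confirms none give a value below 0.25.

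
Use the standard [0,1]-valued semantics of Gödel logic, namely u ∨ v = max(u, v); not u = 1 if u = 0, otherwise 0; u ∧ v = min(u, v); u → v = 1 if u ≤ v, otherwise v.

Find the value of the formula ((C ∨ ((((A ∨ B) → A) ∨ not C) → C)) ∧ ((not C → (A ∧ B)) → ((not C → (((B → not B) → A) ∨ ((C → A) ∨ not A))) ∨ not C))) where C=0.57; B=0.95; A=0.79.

(A ∨ B) = max(0.79, 0.95) = 0.95
((A ∨ B) → A): 0.95 > 0.79, so result = 0.79
not C: Gödel ¬ of 0.57 = 0 (operand ≠ 0)
(((A ∨ B) → A) ∨ not C) = max(0.79, 0) = 0.79
((((A ∨ B) → A) ∨ not C) → C): 0.79 > 0.57, so result = 0.57
(C ∨ ((((A ∨ B) → A) ∨ not C) → C)) = max(0.57, 0.57) = 0.57
not C: Gödel ¬ of 0.57 = 0 (operand ≠ 0)
(A ∧ B) = min(0.79, 0.95) = 0.79
(not C → (A ∧ B)): 0 ≤ 0.79, so result = 1
not C: Gödel ¬ of 0.57 = 0 (operand ≠ 0)
not B: Gödel ¬ of 0.95 = 0 (operand ≠ 0)
(B → not B): 0.95 > 0, so result = 0
((B → not B) → A): 0 ≤ 0.79, so result = 1
(C → A): 0.57 ≤ 0.79, so result = 1
not A: Gödel ¬ of 0.79 = 0 (operand ≠ 0)
((C → A) ∨ not A) = max(1, 0) = 1
(((B → not B) → A) ∨ ((C → A) ∨ not A)) = max(1, 1) = 1
(not C → (((B → not B) → A) ∨ ((C → A) ∨ not A))): 0 ≤ 1, so result = 1
not C: Gödel ¬ of 0.57 = 0 (operand ≠ 0)
((not C → (((B → not B) → A) ∨ ((C → A) ∨ not A))) ∨ not C) = max(1, 0) = 1
((not C → (A ∧ B)) → ((not C → (((B → not B) → A) ∨ ((C → A) ∨ not A))) ∨ not C)): 1 ≤ 1, so result = 1
((C ∨ ((((A ∨ B) → A) ∨ not C) → C)) ∧ ((not C → (A ∧ B)) → ((not C → (((B → not B) → A) ∨ ((C → A) ∨ not A))) ∨ not C))) = min(0.57, 1) = 0.57

0.57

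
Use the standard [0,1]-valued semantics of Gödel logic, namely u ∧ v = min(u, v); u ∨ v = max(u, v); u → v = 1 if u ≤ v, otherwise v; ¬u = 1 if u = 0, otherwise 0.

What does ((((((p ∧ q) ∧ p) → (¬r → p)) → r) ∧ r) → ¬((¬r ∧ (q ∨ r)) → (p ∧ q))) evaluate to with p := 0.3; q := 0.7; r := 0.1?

(p ∧ q) = min(0.3, 0.7) = 0.3
((p ∧ q) ∧ p) = min(0.3, 0.3) = 0.3
¬r: Gödel ¬ of 0.1 = 0 (operand ≠ 0)
(¬r → p): 0 ≤ 0.3, so result = 1
(((p ∧ q) ∧ p) → (¬r → p)): 0.3 ≤ 1, so result = 1
((((p ∧ q) ∧ p) → (¬r → p)) → r): 1 > 0.1, so result = 0.1
(((((p ∧ q) ∧ p) → (¬r → p)) → r) ∧ r) = min(0.1, 0.1) = 0.1
¬r: Gödel ¬ of 0.1 = 0 (operand ≠ 0)
(q ∨ r) = max(0.7, 0.1) = 0.7
(¬r ∧ (q ∨ r)) = min(0, 0.7) = 0
(p ∧ q) = min(0.3, 0.7) = 0.3
((¬r ∧ (q ∨ r)) → (p ∧ q)): 0 ≤ 0.3, so result = 1
¬((¬r ∧ (q ∨ r)) → (p ∧ q)): Gödel ¬ of 1 = 0 (operand ≠ 0)
((((((p ∧ q) ∧ p) → (¬r → p)) → r) ∧ r) → ¬((¬r ∧ (q ∨ r)) → (p ∧ q))): 0.1 > 0, so result = 0

0.00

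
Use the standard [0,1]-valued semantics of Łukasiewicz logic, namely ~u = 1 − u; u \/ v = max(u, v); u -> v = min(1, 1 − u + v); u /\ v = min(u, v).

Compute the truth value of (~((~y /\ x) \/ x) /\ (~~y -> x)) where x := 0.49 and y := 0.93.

~y: Łukasiewicz ¬ gives 1 − 0.93 = 0.07
(~y /\ x) = min(0.07, 0.49) = 0.07
((~y /\ x) \/ x) = max(0.07, 0.49) = 0.49
~((~y /\ x) \/ x): Łukasiewicz ¬ gives 1 − 0.49 = 0.51
~y: Łukasiewicz ¬ gives 1 − 0.93 = 0.07
~~y: Łukasiewicz ¬ gives 1 − 0.07 = 0.93
(~~y -> x): min(1, 1 − 0.93 + 0.49) = 0.56
(~((~y /\ x) \/ x) /\ (~~y -> x)) = min(0.51, 0.56) = 0.51

0.51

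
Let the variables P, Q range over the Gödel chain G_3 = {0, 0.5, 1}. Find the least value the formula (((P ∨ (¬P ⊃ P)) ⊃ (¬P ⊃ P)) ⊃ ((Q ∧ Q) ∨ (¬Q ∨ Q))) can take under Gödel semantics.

The minimum is attained at P = 0, Q = 0.5:
  ¬P: Gödel ¬ of 0 = 1 (operand is 0)
  (¬P ⊃ P): 1 > 0, so result = 0
  (P ∨ (¬P ⊃ P)) = max(0, 0) = 0
  ¬P: Gödel ¬ of 0 = 1 (operand is 0)
  (¬P ⊃ P): 1 > 0, so result = 0
  ((P ∨ (¬P ⊃ P)) ⊃ (¬P ⊃ P)): 0 ≤ 0, so result = 1
  (Q ∧ Q) = min(0.5, 0.5) = 0.5
  ¬Q: Gödel ¬ of 0.5 = 0 (operand ≠ 0)
  (¬Q ∨ Q) = max(0, 0.5) = 0.5
  ((Q ∧ Q) ∨ (¬Q ∨ Q)) = max(0.5, 0.5) = 0.5
  (((P ∨ (¬P ⊃ P)) ⊃ (¬P ⊃ P)) ⊃ ((Q ∧ Q) ∨ (¬Q ∨ Q))): 1 > 0.5, so result = 0.5
Checking all 9 assignments confirms none give a value below 0.50.

0.50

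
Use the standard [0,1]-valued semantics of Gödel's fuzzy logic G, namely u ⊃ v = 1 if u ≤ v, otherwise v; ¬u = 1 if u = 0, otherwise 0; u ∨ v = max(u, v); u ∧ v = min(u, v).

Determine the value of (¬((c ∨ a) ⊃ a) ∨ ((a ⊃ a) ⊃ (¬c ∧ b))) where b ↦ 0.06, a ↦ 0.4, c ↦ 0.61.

(c ∨ a) = max(0.61, 0.4) = 0.61
((c ∨ a) ⊃ a): 0.61 > 0.4, so result = 0.4
¬((c ∨ a) ⊃ a): Gödel ¬ of 0.4 = 0 (operand ≠ 0)
(a ⊃ a): 0.4 ≤ 0.4, so result = 1
¬c: Gödel ¬ of 0.61 = 0 (operand ≠ 0)
(¬c ∧ b) = min(0, 0.06) = 0
((a ⊃ a) ⊃ (¬c ∧ b)): 1 > 0, so result = 0
(¬((c ∨ a) ⊃ a) ∨ ((a ⊃ a) ⊃ (¬c ∧ b))) = max(0, 0) = 0

0.00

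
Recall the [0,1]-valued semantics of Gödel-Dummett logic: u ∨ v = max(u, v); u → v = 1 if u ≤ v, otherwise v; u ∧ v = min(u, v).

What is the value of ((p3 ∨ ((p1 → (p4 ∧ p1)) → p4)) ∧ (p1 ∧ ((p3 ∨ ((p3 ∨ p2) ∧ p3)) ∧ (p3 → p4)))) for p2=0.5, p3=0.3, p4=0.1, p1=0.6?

0.10

(p4 ∧ p1) = min(0.1, 0.6) = 0.1
(p1 → (p4 ∧ p1)): 0.6 > 0.1, so result = 0.1
((p1 → (p4 ∧ p1)) → p4): 0.1 ≤ 0.1, so result = 1
(p3 ∨ ((p1 → (p4 ∧ p1)) → p4)) = max(0.3, 1) = 1
(p3 ∨ p2) = max(0.3, 0.5) = 0.5
((p3 ∨ p2) ∧ p3) = min(0.5, 0.3) = 0.3
(p3 ∨ ((p3 ∨ p2) ∧ p3)) = max(0.3, 0.3) = 0.3
(p3 → p4): 0.3 > 0.1, so result = 0.1
((p3 ∨ ((p3 ∨ p2) ∧ p3)) ∧ (p3 → p4)) = min(0.3, 0.1) = 0.1
(p1 ∧ ((p3 ∨ ((p3 ∨ p2) ∧ p3)) ∧ (p3 → p4))) = min(0.6, 0.1) = 0.1
((p3 ∨ ((p1 → (p4 ∧ p1)) → p4)) ∧ (p1 ∧ ((p3 ∨ ((p3 ∨ p2) ∧ p3)) ∧ (p3 → p4)))) = min(1, 0.1) = 0.1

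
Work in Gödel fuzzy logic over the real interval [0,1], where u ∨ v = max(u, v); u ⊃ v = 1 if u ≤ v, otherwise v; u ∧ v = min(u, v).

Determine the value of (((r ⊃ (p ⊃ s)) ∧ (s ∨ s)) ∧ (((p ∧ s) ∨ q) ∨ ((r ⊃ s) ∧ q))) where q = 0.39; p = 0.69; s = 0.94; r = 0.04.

(p ⊃ s): 0.69 ≤ 0.94, so result = 1
(r ⊃ (p ⊃ s)): 0.04 ≤ 1, so result = 1
(s ∨ s) = max(0.94, 0.94) = 0.94
((r ⊃ (p ⊃ s)) ∧ (s ∨ s)) = min(1, 0.94) = 0.94
(p ∧ s) = min(0.69, 0.94) = 0.69
((p ∧ s) ∨ q) = max(0.69, 0.39) = 0.69
(r ⊃ s): 0.04 ≤ 0.94, so result = 1
((r ⊃ s) ∧ q) = min(1, 0.39) = 0.39
(((p ∧ s) ∨ q) ∨ ((r ⊃ s) ∧ q)) = max(0.69, 0.39) = 0.69
(((r ⊃ (p ⊃ s)) ∧ (s ∨ s)) ∧ (((p ∧ s) ∨ q) ∨ ((r ⊃ s) ∧ q))) = min(0.94, 0.69) = 0.69

0.69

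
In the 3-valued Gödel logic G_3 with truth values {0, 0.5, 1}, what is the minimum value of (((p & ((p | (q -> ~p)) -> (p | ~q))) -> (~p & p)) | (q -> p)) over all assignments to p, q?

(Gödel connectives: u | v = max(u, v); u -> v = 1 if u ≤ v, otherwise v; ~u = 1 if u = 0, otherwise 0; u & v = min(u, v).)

0.50

The minimum is attained at p = 0.5, q = 1:
  ~p: Gödel ¬ of 0.5 = 0 (operand ≠ 0)
  (q -> ~p): 1 > 0, so result = 0
  (p | (q -> ~p)) = max(0.5, 0) = 0.5
  ~q: Gödel ¬ of 1 = 0 (operand ≠ 0)
  (p | ~q) = max(0.5, 0) = 0.5
  ((p | (q -> ~p)) -> (p | ~q)): 0.5 ≤ 0.5, so result = 1
  (p & ((p | (q -> ~p)) -> (p | ~q))) = min(0.5, 1) = 0.5
  ~p: Gödel ¬ of 0.5 = 0 (operand ≠ 0)
  (~p & p) = min(0, 0.5) = 0
  ((p & ((p | (q -> ~p)) -> (p | ~q))) -> (~p & p)): 0.5 > 0, so result = 0
  (q -> p): 1 > 0.5, so result = 0.5
  (((p & ((p | (q -> ~p)) -> (p | ~q))) -> (~p & p)) | (q -> p)) = max(0, 0.5) = 0.5
Checking all 9 assignments confirms none give a value below 0.50.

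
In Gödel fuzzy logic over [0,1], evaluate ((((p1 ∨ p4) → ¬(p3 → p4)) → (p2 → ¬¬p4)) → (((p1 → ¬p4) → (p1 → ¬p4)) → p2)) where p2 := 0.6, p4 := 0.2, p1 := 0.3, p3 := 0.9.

0.60

(p1 ∨ p4) = max(0.3, 0.2) = 0.3
(p3 → p4): 0.9 > 0.2, so result = 0.2
¬(p3 → p4): Gödel ¬ of 0.2 = 0 (operand ≠ 0)
((p1 ∨ p4) → ¬(p3 → p4)): 0.3 > 0, so result = 0
¬p4: Gödel ¬ of 0.2 = 0 (operand ≠ 0)
¬¬p4: Gödel ¬ of 0 = 1 (operand is 0)
(p2 → ¬¬p4): 0.6 ≤ 1, so result = 1
(((p1 ∨ p4) → ¬(p3 → p4)) → (p2 → ¬¬p4)): 0 ≤ 1, so result = 1
¬p4: Gödel ¬ of 0.2 = 0 (operand ≠ 0)
(p1 → ¬p4): 0.3 > 0, so result = 0
¬p4: Gödel ¬ of 0.2 = 0 (operand ≠ 0)
(p1 → ¬p4): 0.3 > 0, so result = 0
((p1 → ¬p4) → (p1 → ¬p4)): 0 ≤ 0, so result = 1
(((p1 → ¬p4) → (p1 → ¬p4)) → p2): 1 > 0.6, so result = 0.6
((((p1 ∨ p4) → ¬(p3 → p4)) → (p2 → ¬¬p4)) → (((p1 → ¬p4) → (p1 → ¬p4)) → p2)): 1 > 0.6, so result = 0.6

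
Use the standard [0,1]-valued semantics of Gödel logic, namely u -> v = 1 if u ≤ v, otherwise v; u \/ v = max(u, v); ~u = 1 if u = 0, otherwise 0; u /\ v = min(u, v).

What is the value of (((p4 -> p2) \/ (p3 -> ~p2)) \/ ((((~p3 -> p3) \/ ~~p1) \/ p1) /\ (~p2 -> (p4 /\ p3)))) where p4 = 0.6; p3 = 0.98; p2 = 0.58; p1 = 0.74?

(p4 -> p2): 0.6 > 0.58, so result = 0.58
~p2: Gödel ¬ of 0.58 = 0 (operand ≠ 0)
(p3 -> ~p2): 0.98 > 0, so result = 0
((p4 -> p2) \/ (p3 -> ~p2)) = max(0.58, 0) = 0.58
~p3: Gödel ¬ of 0.98 = 0 (operand ≠ 0)
(~p3 -> p3): 0 ≤ 0.98, so result = 1
~p1: Gödel ¬ of 0.74 = 0 (operand ≠ 0)
~~p1: Gödel ¬ of 0 = 1 (operand is 0)
((~p3 -> p3) \/ ~~p1) = max(1, 1) = 1
(((~p3 -> p3) \/ ~~p1) \/ p1) = max(1, 0.74) = 1
~p2: Gödel ¬ of 0.58 = 0 (operand ≠ 0)
(p4 /\ p3) = min(0.6, 0.98) = 0.6
(~p2 -> (p4 /\ p3)): 0 ≤ 0.6, so result = 1
((((~p3 -> p3) \/ ~~p1) \/ p1) /\ (~p2 -> (p4 /\ p3))) = min(1, 1) = 1
(((p4 -> p2) \/ (p3 -> ~p2)) \/ ((((~p3 -> p3) \/ ~~p1) \/ p1) /\ (~p2 -> (p4 /\ p3)))) = max(0.58, 1) = 1

1.00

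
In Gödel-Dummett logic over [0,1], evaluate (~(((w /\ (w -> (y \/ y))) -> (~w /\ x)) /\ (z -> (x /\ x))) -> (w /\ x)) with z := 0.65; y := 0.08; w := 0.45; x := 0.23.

(y \/ y) = max(0.08, 0.08) = 0.08
(w -> (y \/ y)): 0.45 > 0.08, so result = 0.08
(w /\ (w -> (y \/ y))) = min(0.45, 0.08) = 0.08
~w: Gödel ¬ of 0.45 = 0 (operand ≠ 0)
(~w /\ x) = min(0, 0.23) = 0
((w /\ (w -> (y \/ y))) -> (~w /\ x)): 0.08 > 0, so result = 0
(x /\ x) = min(0.23, 0.23) = 0.23
(z -> (x /\ x)): 0.65 > 0.23, so result = 0.23
(((w /\ (w -> (y \/ y))) -> (~w /\ x)) /\ (z -> (x /\ x))) = min(0, 0.23) = 0
~(((w /\ (w -> (y \/ y))) -> (~w /\ x)) /\ (z -> (x /\ x))): Gödel ¬ of 0 = 1 (operand is 0)
(w /\ x) = min(0.45, 0.23) = 0.23
(~(((w /\ (w -> (y \/ y))) -> (~w /\ x)) /\ (z -> (x /\ x))) -> (w /\ x)): 1 > 0.23, so result = 0.23

0.23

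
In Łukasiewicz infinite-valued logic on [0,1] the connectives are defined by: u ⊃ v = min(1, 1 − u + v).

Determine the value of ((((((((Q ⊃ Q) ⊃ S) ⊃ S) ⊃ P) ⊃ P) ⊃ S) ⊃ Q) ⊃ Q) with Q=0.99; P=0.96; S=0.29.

(Q ⊃ Q): min(1, 1 − 0.99 + 0.99) = 1
((Q ⊃ Q) ⊃ S): min(1, 1 − 1 + 0.29) = 0.29
(((Q ⊃ Q) ⊃ S) ⊃ S): min(1, 1 − 0.29 + 0.29) = 1
((((Q ⊃ Q) ⊃ S) ⊃ S) ⊃ P): min(1, 1 − 1 + 0.96) = 0.96
(((((Q ⊃ Q) ⊃ S) ⊃ S) ⊃ P) ⊃ P): min(1, 1 − 0.96 + 0.96) = 1
((((((Q ⊃ Q) ⊃ S) ⊃ S) ⊃ P) ⊃ P) ⊃ S): min(1, 1 − 1 + 0.29) = 0.29
(((((((Q ⊃ Q) ⊃ S) ⊃ S) ⊃ P) ⊃ P) ⊃ S) ⊃ Q): min(1, 1 − 0.29 + 0.99) = 1
((((((((Q ⊃ Q) ⊃ S) ⊃ S) ⊃ P) ⊃ P) ⊃ S) ⊃ Q) ⊃ Q): min(1, 1 − 1 + 0.99) = 0.99

0.99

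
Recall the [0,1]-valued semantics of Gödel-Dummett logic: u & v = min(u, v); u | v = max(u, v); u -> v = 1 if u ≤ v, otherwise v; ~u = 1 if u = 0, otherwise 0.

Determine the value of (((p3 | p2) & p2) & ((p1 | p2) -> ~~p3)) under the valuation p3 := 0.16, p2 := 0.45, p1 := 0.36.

(p3 | p2) = max(0.16, 0.45) = 0.45
((p3 | p2) & p2) = min(0.45, 0.45) = 0.45
(p1 | p2) = max(0.36, 0.45) = 0.45
~p3: Gödel ¬ of 0.16 = 0 (operand ≠ 0)
~~p3: Gödel ¬ of 0 = 1 (operand is 0)
((p1 | p2) -> ~~p3): 0.45 ≤ 1, so result = 1
(((p3 | p2) & p2) & ((p1 | p2) -> ~~p3)) = min(0.45, 1) = 0.45

0.45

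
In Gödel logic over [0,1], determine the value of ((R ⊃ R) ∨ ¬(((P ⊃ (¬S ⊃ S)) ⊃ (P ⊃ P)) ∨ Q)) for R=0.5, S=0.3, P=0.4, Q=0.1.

1.00

(R ⊃ R): 0.5 ≤ 0.5, so result = 1
¬S: Gödel ¬ of 0.3 = 0 (operand ≠ 0)
(¬S ⊃ S): 0 ≤ 0.3, so result = 1
(P ⊃ (¬S ⊃ S)): 0.4 ≤ 1, so result = 1
(P ⊃ P): 0.4 ≤ 0.4, so result = 1
((P ⊃ (¬S ⊃ S)) ⊃ (P ⊃ P)): 1 ≤ 1, so result = 1
(((P ⊃ (¬S ⊃ S)) ⊃ (P ⊃ P)) ∨ Q) = max(1, 0.1) = 1
¬(((P ⊃ (¬S ⊃ S)) ⊃ (P ⊃ P)) ∨ Q): Gödel ¬ of 1 = 0 (operand ≠ 0)
((R ⊃ R) ∨ ¬(((P ⊃ (¬S ⊃ S)) ⊃ (P ⊃ P)) ∨ Q)) = max(1, 0) = 1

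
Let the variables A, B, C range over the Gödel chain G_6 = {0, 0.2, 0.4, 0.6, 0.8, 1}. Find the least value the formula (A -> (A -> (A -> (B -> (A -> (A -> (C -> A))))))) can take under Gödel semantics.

Every assignment gives 1. For instance at A = 0, B = 0, C = 0:
  (C -> A): 0 ≤ 0, so result = 1
  (A -> (C -> A)): 0 ≤ 1, so result = 1
  (A -> (A -> (C -> A))): 0 ≤ 1, so result = 1
  (B -> (A -> (A -> (C -> A)))): 0 ≤ 1, so result = 1
  (A -> (B -> (A -> (A -> (C -> A))))): 0 ≤ 1, so result = 1
  (A -> (A -> (B -> (A -> (A -> (C -> A)))))): 0 ≤ 1, so result = 1
  (A -> (A -> (A -> (B -> (A -> (A -> (C -> A))))))): 0 ≤ 1, so result = 1
All 216 assignments give value 1 — the formula is a G_6-tautology.

1.00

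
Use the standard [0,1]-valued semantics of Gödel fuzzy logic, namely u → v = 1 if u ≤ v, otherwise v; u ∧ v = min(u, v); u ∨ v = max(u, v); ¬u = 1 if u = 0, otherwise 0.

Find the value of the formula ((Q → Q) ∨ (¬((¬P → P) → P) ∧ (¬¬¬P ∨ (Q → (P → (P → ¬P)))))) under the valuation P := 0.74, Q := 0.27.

(Q → Q): 0.27 ≤ 0.27, so result = 1
¬P: Gödel ¬ of 0.74 = 0 (operand ≠ 0)
(¬P → P): 0 ≤ 0.74, so result = 1
((¬P → P) → P): 1 > 0.74, so result = 0.74
¬((¬P → P) → P): Gödel ¬ of 0.74 = 0 (operand ≠ 0)
¬P: Gödel ¬ of 0.74 = 0 (operand ≠ 0)
¬¬P: Gödel ¬ of 0 = 1 (operand is 0)
¬¬¬P: Gödel ¬ of 1 = 0 (operand ≠ 0)
¬P: Gödel ¬ of 0.74 = 0 (operand ≠ 0)
(P → ¬P): 0.74 > 0, so result = 0
(P → (P → ¬P)): 0.74 > 0, so result = 0
(Q → (P → (P → ¬P))): 0.27 > 0, so result = 0
(¬¬¬P ∨ (Q → (P → (P → ¬P)))) = max(0, 0) = 0
(¬((¬P → P) → P) ∧ (¬¬¬P ∨ (Q → (P → (P → ¬P))))) = min(0, 0) = 0
((Q → Q) ∨ (¬((¬P → P) → P) ∧ (¬¬¬P ∨ (Q → (P → (P → ¬P)))))) = max(1, 0) = 1

1.00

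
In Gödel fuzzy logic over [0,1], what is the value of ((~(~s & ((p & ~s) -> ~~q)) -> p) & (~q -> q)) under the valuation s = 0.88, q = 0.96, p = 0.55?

0.55

~s: Gödel ¬ of 0.88 = 0 (operand ≠ 0)
~s: Gödel ¬ of 0.88 = 0 (operand ≠ 0)
(p & ~s) = min(0.55, 0) = 0
~q: Gödel ¬ of 0.96 = 0 (operand ≠ 0)
~~q: Gödel ¬ of 0 = 1 (operand is 0)
((p & ~s) -> ~~q): 0 ≤ 1, so result = 1
(~s & ((p & ~s) -> ~~q)) = min(0, 1) = 0
~(~s & ((p & ~s) -> ~~q)): Gödel ¬ of 0 = 1 (operand is 0)
(~(~s & ((p & ~s) -> ~~q)) -> p): 1 > 0.55, so result = 0.55
~q: Gödel ¬ of 0.96 = 0 (operand ≠ 0)
(~q -> q): 0 ≤ 0.96, so result = 1
((~(~s & ((p & ~s) -> ~~q)) -> p) & (~q -> q)) = min(0.55, 1) = 0.55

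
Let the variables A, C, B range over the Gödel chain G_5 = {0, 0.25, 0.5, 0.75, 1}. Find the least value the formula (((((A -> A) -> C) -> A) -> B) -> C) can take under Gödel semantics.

0.00

The minimum is attained at A = 0, C = 0, B = 0.25:
  (A -> A): 0 ≤ 0, so result = 1
  ((A -> A) -> C): 1 > 0, so result = 0
  (((A -> A) -> C) -> A): 0 ≤ 0, so result = 1
  ((((A -> A) -> C) -> A) -> B): 1 > 0.25, so result = 0.25
  (((((A -> A) -> C) -> A) -> B) -> C): 0.25 > 0, so result = 0
Checking all 125 assignments confirms none give a value below 0.00.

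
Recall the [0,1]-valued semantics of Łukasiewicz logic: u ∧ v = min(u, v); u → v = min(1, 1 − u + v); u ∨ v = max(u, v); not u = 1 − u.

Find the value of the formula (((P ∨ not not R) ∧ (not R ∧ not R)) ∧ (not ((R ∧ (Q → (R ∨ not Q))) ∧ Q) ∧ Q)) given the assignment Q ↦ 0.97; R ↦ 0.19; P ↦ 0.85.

0.81

not R: Łukasiewicz ¬ gives 1 − 0.19 = 0.81
not not R: Łukasiewicz ¬ gives 1 − 0.81 = 0.19
(P ∨ not not R) = max(0.85, 0.19) = 0.85
not R: Łukasiewicz ¬ gives 1 − 0.19 = 0.81
not R: Łukasiewicz ¬ gives 1 − 0.19 = 0.81
(not R ∧ not R) = min(0.81, 0.81) = 0.81
((P ∨ not not R) ∧ (not R ∧ not R)) = min(0.85, 0.81) = 0.81
not Q: Łukasiewicz ¬ gives 1 − 0.97 = 0.03
(R ∨ not Q) = max(0.19, 0.03) = 0.19
(Q → (R ∨ not Q)): min(1, 1 − 0.97 + 0.19) = 0.22
(R ∧ (Q → (R ∨ not Q))) = min(0.19, 0.22) = 0.19
((R ∧ (Q → (R ∨ not Q))) ∧ Q) = min(0.19, 0.97) = 0.19
not ((R ∧ (Q → (R ∨ not Q))) ∧ Q): Łukasiewicz ¬ gives 1 − 0.19 = 0.81
(not ((R ∧ (Q → (R ∨ not Q))) ∧ Q) ∧ Q) = min(0.81, 0.97) = 0.81
(((P ∨ not not R) ∧ (not R ∧ not R)) ∧ (not ((R ∧ (Q → (R ∨ not Q))) ∧ Q) ∧ Q)) = min(0.81, 0.81) = 0.81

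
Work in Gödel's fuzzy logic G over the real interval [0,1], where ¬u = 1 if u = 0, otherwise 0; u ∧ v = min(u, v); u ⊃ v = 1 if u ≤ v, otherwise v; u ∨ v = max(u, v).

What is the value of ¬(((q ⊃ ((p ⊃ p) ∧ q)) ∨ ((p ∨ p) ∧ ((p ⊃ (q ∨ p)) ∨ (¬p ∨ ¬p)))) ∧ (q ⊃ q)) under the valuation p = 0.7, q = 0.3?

0.00

(p ⊃ p): 0.7 ≤ 0.7, so result = 1
((p ⊃ p) ∧ q) = min(1, 0.3) = 0.3
(q ⊃ ((p ⊃ p) ∧ q)): 0.3 ≤ 0.3, so result = 1
(p ∨ p) = max(0.7, 0.7) = 0.7
(q ∨ p) = max(0.3, 0.7) = 0.7
(p ⊃ (q ∨ p)): 0.7 ≤ 0.7, so result = 1
¬p: Gödel ¬ of 0.7 = 0 (operand ≠ 0)
¬p: Gödel ¬ of 0.7 = 0 (operand ≠ 0)
(¬p ∨ ¬p) = max(0, 0) = 0
((p ⊃ (q ∨ p)) ∨ (¬p ∨ ¬p)) = max(1, 0) = 1
((p ∨ p) ∧ ((p ⊃ (q ∨ p)) ∨ (¬p ∨ ¬p))) = min(0.7, 1) = 0.7
((q ⊃ ((p ⊃ p) ∧ q)) ∨ ((p ∨ p) ∧ ((p ⊃ (q ∨ p)) ∨ (¬p ∨ ¬p)))) = max(1, 0.7) = 1
(q ⊃ q): 0.3 ≤ 0.3, so result = 1
(((q ⊃ ((p ⊃ p) ∧ q)) ∨ ((p ∨ p) ∧ ((p ⊃ (q ∨ p)) ∨ (¬p ∨ ¬p)))) ∧ (q ⊃ q)) = min(1, 1) = 1
¬(((q ⊃ ((p ⊃ p) ∧ q)) ∨ ((p ∨ p) ∧ ((p ⊃ (q ∨ p)) ∨ (¬p ∨ ¬p)))) ∧ (q ⊃ q)): Gödel ¬ of 1 = 0 (operand ≠ 0)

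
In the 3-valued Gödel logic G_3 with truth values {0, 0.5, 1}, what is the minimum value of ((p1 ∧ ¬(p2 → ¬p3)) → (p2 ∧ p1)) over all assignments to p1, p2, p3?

0.50

The minimum is attained at p1 = 1, p2 = 0.5, p3 = 0.5:
  ¬p3: Gödel ¬ of 0.5 = 0 (operand ≠ 0)
  (p2 → ¬p3): 0.5 > 0, so result = 0
  ¬(p2 → ¬p3): Gödel ¬ of 0 = 1 (operand is 0)
  (p1 ∧ ¬(p2 → ¬p3)) = min(1, 1) = 1
  (p2 ∧ p1) = min(0.5, 1) = 0.5
  ((p1 ∧ ¬(p2 → ¬p3)) → (p2 ∧ p1)): 1 > 0.5, so result = 0.5
Checking all 27 assignments confirms none give a value below 0.50.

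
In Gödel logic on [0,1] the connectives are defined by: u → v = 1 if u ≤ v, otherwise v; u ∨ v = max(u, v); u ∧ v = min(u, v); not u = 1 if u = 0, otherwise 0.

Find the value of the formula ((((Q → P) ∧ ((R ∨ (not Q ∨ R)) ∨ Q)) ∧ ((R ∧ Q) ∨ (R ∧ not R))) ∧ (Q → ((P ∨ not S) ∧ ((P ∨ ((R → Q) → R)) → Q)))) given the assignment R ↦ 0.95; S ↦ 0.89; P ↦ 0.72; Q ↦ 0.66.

0.66

(Q → P): 0.66 ≤ 0.72, so result = 1
not Q: Gödel ¬ of 0.66 = 0 (operand ≠ 0)
(not Q ∨ R) = max(0, 0.95) = 0.95
(R ∨ (not Q ∨ R)) = max(0.95, 0.95) = 0.95
((R ∨ (not Q ∨ R)) ∨ Q) = max(0.95, 0.66) = 0.95
((Q → P) ∧ ((R ∨ (not Q ∨ R)) ∨ Q)) = min(1, 0.95) = 0.95
(R ∧ Q) = min(0.95, 0.66) = 0.66
not R: Gödel ¬ of 0.95 = 0 (operand ≠ 0)
(R ∧ not R) = min(0.95, 0) = 0
((R ∧ Q) ∨ (R ∧ not R)) = max(0.66, 0) = 0.66
(((Q → P) ∧ ((R ∨ (not Q ∨ R)) ∨ Q)) ∧ ((R ∧ Q) ∨ (R ∧ not R))) = min(0.95, 0.66) = 0.66
not S: Gödel ¬ of 0.89 = 0 (operand ≠ 0)
(P ∨ not S) = max(0.72, 0) = 0.72
(R → Q): 0.95 > 0.66, so result = 0.66
((R → Q) → R): 0.66 ≤ 0.95, so result = 1
(P ∨ ((R → Q) → R)) = max(0.72, 1) = 1
((P ∨ ((R → Q) → R)) → Q): 1 > 0.66, so result = 0.66
((P ∨ not S) ∧ ((P ∨ ((R → Q) → R)) → Q)) = min(0.72, 0.66) = 0.66
(Q → ((P ∨ not S) ∧ ((P ∨ ((R → Q) → R)) → Q))): 0.66 ≤ 0.66, so result = 1
((((Q → P) ∧ ((R ∨ (not Q ∨ R)) ∨ Q)) ∧ ((R ∧ Q) ∨ (R ∧ not R))) ∧ (Q → ((P ∨ not S) ∧ ((P ∨ ((R → Q) → R)) → Q)))) = min(0.66, 1) = 0.66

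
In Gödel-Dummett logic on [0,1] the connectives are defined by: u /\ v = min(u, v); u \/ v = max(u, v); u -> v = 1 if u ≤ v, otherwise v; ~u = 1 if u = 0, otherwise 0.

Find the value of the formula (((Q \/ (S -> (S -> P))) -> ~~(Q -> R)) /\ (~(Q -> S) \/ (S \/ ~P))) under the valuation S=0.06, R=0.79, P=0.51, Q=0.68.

(S -> P): 0.06 ≤ 0.51, so result = 1
(S -> (S -> P)): 0.06 ≤ 1, so result = 1
(Q \/ (S -> (S -> P))) = max(0.68, 1) = 1
(Q -> R): 0.68 ≤ 0.79, so result = 1
~(Q -> R): Gödel ¬ of 1 = 0 (operand ≠ 0)
~~(Q -> R): Gödel ¬ of 0 = 1 (operand is 0)
((Q \/ (S -> (S -> P))) -> ~~(Q -> R)): 1 ≤ 1, so result = 1
(Q -> S): 0.68 > 0.06, so result = 0.06
~(Q -> S): Gödel ¬ of 0.06 = 0 (operand ≠ 0)
~P: Gödel ¬ of 0.51 = 0 (operand ≠ 0)
(S \/ ~P) = max(0.06, 0) = 0.06
(~(Q -> S) \/ (S \/ ~P)) = max(0, 0.06) = 0.06
(((Q \/ (S -> (S -> P))) -> ~~(Q -> R)) /\ (~(Q -> S) \/ (S \/ ~P))) = min(1, 0.06) = 0.06

0.06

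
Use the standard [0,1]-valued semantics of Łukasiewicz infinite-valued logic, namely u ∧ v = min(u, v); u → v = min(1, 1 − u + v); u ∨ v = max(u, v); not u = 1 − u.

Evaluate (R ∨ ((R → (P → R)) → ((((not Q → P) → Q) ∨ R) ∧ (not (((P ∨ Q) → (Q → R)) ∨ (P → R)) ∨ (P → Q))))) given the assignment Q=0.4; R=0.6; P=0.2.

0.80

(P → R): min(1, 1 − 0.2 + 0.6) = 1
(R → (P → R)): min(1, 1 − 0.6 + 1) = 1
not Q: Łukasiewicz ¬ gives 1 − 0.4 = 0.6
(not Q → P): min(1, 1 − 0.6 + 0.2) = 0.6
((not Q → P) → Q): min(1, 1 − 0.6 + 0.4) = 0.8
(((not Q → P) → Q) ∨ R) = max(0.8, 0.6) = 0.8
(P ∨ Q) = max(0.2, 0.4) = 0.4
(Q → R): min(1, 1 − 0.4 + 0.6) = 1
((P ∨ Q) → (Q → R)): min(1, 1 − 0.4 + 1) = 1
(P → R): min(1, 1 − 0.2 + 0.6) = 1
(((P ∨ Q) → (Q → R)) ∨ (P → R)) = max(1, 1) = 1
not (((P ∨ Q) → (Q → R)) ∨ (P → R)): Łukasiewicz ¬ gives 1 − 1 = 0
(P → Q): min(1, 1 − 0.2 + 0.4) = 1
(not (((P ∨ Q) → (Q → R)) ∨ (P → R)) ∨ (P → Q)) = max(0, 1) = 1
((((not Q → P) → Q) ∨ R) ∧ (not (((P ∨ Q) → (Q → R)) ∨ (P → R)) ∨ (P → Q))) = min(0.8, 1) = 0.8
((R → (P → R)) → ((((not Q → P) → Q) ∨ R) ∧ (not (((P ∨ Q) → (Q → R)) ∨ (P → R)) ∨ (P → Q)))): min(1, 1 − 1 + 0.8) = 0.8
(R ∨ ((R → (P → R)) → ((((not Q → P) → Q) ∨ R) ∧ (not (((P ∨ Q) → (Q → R)) ∨ (P → R)) ∨ (P → Q))))) = max(0.6, 0.8) = 0.8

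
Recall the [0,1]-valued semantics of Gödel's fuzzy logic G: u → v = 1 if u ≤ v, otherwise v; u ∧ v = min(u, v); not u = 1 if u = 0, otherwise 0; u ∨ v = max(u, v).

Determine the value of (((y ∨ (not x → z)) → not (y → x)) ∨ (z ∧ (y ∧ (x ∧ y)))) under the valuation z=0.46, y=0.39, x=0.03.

0.03

not x: Gödel ¬ of 0.03 = 0 (operand ≠ 0)
(not x → z): 0 ≤ 0.46, so result = 1
(y ∨ (not x → z)) = max(0.39, 1) = 1
(y → x): 0.39 > 0.03, so result = 0.03
not (y → x): Gödel ¬ of 0.03 = 0 (operand ≠ 0)
((y ∨ (not x → z)) → not (y → x)): 1 > 0, so result = 0
(x ∧ y) = min(0.03, 0.39) = 0.03
(y ∧ (x ∧ y)) = min(0.39, 0.03) = 0.03
(z ∧ (y ∧ (x ∧ y))) = min(0.46, 0.03) = 0.03
(((y ∨ (not x → z)) → not (y → x)) ∨ (z ∧ (y ∧ (x ∧ y)))) = max(0, 0.03) = 0.03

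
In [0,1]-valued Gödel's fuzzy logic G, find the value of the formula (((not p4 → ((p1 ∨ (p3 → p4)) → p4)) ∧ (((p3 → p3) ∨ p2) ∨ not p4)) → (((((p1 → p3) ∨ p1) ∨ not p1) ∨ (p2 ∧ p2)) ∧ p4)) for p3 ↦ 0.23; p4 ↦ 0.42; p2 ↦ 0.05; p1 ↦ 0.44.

not p4: Gödel ¬ of 0.42 = 0 (operand ≠ 0)
(p3 → p4): 0.23 ≤ 0.42, so result = 1
(p1 ∨ (p3 → p4)) = max(0.44, 1) = 1
((p1 ∨ (p3 → p4)) → p4): 1 > 0.42, so result = 0.42
(not p4 → ((p1 ∨ (p3 → p4)) → p4)): 0 ≤ 0.42, so result = 1
(p3 → p3): 0.23 ≤ 0.23, so result = 1
((p3 → p3) ∨ p2) = max(1, 0.05) = 1
not p4: Gödel ¬ of 0.42 = 0 (operand ≠ 0)
(((p3 → p3) ∨ p2) ∨ not p4) = max(1, 0) = 1
((not p4 → ((p1 ∨ (p3 → p4)) → p4)) ∧ (((p3 → p3) ∨ p2) ∨ not p4)) = min(1, 1) = 1
(p1 → p3): 0.44 > 0.23, so result = 0.23
((p1 → p3) ∨ p1) = max(0.23, 0.44) = 0.44
not p1: Gödel ¬ of 0.44 = 0 (operand ≠ 0)
(((p1 → p3) ∨ p1) ∨ not p1) = max(0.44, 0) = 0.44
(p2 ∧ p2) = min(0.05, 0.05) = 0.05
((((p1 → p3) ∨ p1) ∨ not p1) ∨ (p2 ∧ p2)) = max(0.44, 0.05) = 0.44
(((((p1 → p3) ∨ p1) ∨ not p1) ∨ (p2 ∧ p2)) ∧ p4) = min(0.44, 0.42) = 0.42
(((not p4 → ((p1 ∨ (p3 → p4)) → p4)) ∧ (((p3 → p3) ∨ p2) ∨ not p4)) → (((((p1 → p3) ∨ p1) ∨ not p1) ∨ (p2 ∧ p2)) ∧ p4)): 1 > 0.42, so result = 0.42

0.42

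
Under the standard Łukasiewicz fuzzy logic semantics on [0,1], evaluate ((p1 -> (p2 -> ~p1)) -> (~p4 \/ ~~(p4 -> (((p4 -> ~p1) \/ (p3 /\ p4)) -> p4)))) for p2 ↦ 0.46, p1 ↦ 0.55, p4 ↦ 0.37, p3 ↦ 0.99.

1.00

~p1: Łukasiewicz ¬ gives 1 − 0.55 = 0.45
(p2 -> ~p1): min(1, 1 − 0.46 + 0.45) = 0.99
(p1 -> (p2 -> ~p1)): min(1, 1 − 0.55 + 0.99) = 1
~p4: Łukasiewicz ¬ gives 1 − 0.37 = 0.63
~p1: Łukasiewicz ¬ gives 1 − 0.55 = 0.45
(p4 -> ~p1): min(1, 1 − 0.37 + 0.45) = 1
(p3 /\ p4) = min(0.99, 0.37) = 0.37
((p4 -> ~p1) \/ (p3 /\ p4)) = max(1, 0.37) = 1
(((p4 -> ~p1) \/ (p3 /\ p4)) -> p4): min(1, 1 − 1 + 0.37) = 0.37
(p4 -> (((p4 -> ~p1) \/ (p3 /\ p4)) -> p4)): min(1, 1 − 0.37 + 0.37) = 1
~(p4 -> (((p4 -> ~p1) \/ (p3 /\ p4)) -> p4)): Łukasiewicz ¬ gives 1 − 1 = 0
~~(p4 -> (((p4 -> ~p1) \/ (p3 /\ p4)) -> p4)): Łukasiewicz ¬ gives 1 − 0 = 1
(~p4 \/ ~~(p4 -> (((p4 -> ~p1) \/ (p3 /\ p4)) -> p4))) = max(0.63, 1) = 1
((p1 -> (p2 -> ~p1)) -> (~p4 \/ ~~(p4 -> (((p4 -> ~p1) \/ (p3 /\ p4)) -> p4)))): min(1, 1 − 1 + 1) = 1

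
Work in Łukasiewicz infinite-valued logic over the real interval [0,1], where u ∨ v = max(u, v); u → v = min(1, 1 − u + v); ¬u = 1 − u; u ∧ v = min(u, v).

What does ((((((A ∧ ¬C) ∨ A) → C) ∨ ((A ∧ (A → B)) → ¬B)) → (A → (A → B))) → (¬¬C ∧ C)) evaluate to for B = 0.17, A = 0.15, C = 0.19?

¬C: Łukasiewicz ¬ gives 1 − 0.19 = 0.81
(A ∧ ¬C) = min(0.15, 0.81) = 0.15
((A ∧ ¬C) ∨ A) = max(0.15, 0.15) = 0.15
(((A ∧ ¬C) ∨ A) → C): min(1, 1 − 0.15 + 0.19) = 1
(A → B): min(1, 1 − 0.15 + 0.17) = 1
(A ∧ (A → B)) = min(0.15, 1) = 0.15
¬B: Łukasiewicz ¬ gives 1 − 0.17 = 0.83
((A ∧ (A → B)) → ¬B): min(1, 1 − 0.15 + 0.83) = 1
((((A ∧ ¬C) ∨ A) → C) ∨ ((A ∧ (A → B)) → ¬B)) = max(1, 1) = 1
(A → B): min(1, 1 − 0.15 + 0.17) = 1
(A → (A → B)): min(1, 1 − 0.15 + 1) = 1
(((((A ∧ ¬C) ∨ A) → C) ∨ ((A ∧ (A → B)) → ¬B)) → (A → (A → B))): min(1, 1 − 1 + 1) = 1
¬C: Łukasiewicz ¬ gives 1 − 0.19 = 0.81
¬¬C: Łukasiewicz ¬ gives 1 − 0.81 = 0.19
(¬¬C ∧ C) = min(0.19, 0.19) = 0.19
((((((A ∧ ¬C) ∨ A) → C) ∨ ((A ∧ (A → B)) → ¬B)) → (A → (A → B))) → (¬¬C ∧ C)): min(1, 1 − 1 + 0.19) = 0.19

0.19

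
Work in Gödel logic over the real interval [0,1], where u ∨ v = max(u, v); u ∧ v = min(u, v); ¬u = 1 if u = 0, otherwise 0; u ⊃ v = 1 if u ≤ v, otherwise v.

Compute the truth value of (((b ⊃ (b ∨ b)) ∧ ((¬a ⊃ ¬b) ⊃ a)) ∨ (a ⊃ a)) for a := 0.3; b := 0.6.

(b ∨ b) = max(0.6, 0.6) = 0.6
(b ⊃ (b ∨ b)): 0.6 ≤ 0.6, so result = 1
¬a: Gödel ¬ of 0.3 = 0 (operand ≠ 0)
¬b: Gödel ¬ of 0.6 = 0 (operand ≠ 0)
(¬a ⊃ ¬b): 0 ≤ 0, so result = 1
((¬a ⊃ ¬b) ⊃ a): 1 > 0.3, so result = 0.3
((b ⊃ (b ∨ b)) ∧ ((¬a ⊃ ¬b) ⊃ a)) = min(1, 0.3) = 0.3
(a ⊃ a): 0.3 ≤ 0.3, so result = 1
(((b ⊃ (b ∨ b)) ∧ ((¬a ⊃ ¬b) ⊃ a)) ∨ (a ⊃ a)) = max(0.3, 1) = 1

1.00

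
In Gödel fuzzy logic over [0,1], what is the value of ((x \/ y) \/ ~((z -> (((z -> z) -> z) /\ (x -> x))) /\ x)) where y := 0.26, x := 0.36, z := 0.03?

(x \/ y) = max(0.36, 0.26) = 0.36
(z -> z): 0.03 ≤ 0.03, so result = 1
((z -> z) -> z): 1 > 0.03, so result = 0.03
(x -> x): 0.36 ≤ 0.36, so result = 1
(((z -> z) -> z) /\ (x -> x)) = min(0.03, 1) = 0.03
(z -> (((z -> z) -> z) /\ (x -> x))): 0.03 ≤ 0.03, so result = 1
((z -> (((z -> z) -> z) /\ (x -> x))) /\ x) = min(1, 0.36) = 0.36
~((z -> (((z -> z) -> z) /\ (x -> x))) /\ x): Gödel ¬ of 0.36 = 0 (operand ≠ 0)
((x \/ y) \/ ~((z -> (((z -> z) -> z) /\ (x -> x))) /\ x)) = max(0.36, 0) = 0.36

0.36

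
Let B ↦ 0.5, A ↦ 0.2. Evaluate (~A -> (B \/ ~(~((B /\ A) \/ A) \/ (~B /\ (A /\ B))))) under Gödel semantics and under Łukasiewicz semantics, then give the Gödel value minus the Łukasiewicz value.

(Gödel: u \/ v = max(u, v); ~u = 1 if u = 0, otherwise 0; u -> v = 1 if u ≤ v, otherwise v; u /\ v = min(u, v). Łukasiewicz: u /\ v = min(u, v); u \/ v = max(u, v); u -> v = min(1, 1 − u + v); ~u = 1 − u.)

0.30

Gödel evaluation:
  ~A: Gödel ¬ of 0.2 = 0 (operand ≠ 0)
  (B /\ A) = min(0.5, 0.2) = 0.2
  ((B /\ A) \/ A) = max(0.2, 0.2) = 0.2
  ~((B /\ A) \/ A): Gödel ¬ of 0.2 = 0 (operand ≠ 0)
  ~B: Gödel ¬ of 0.5 = 0 (operand ≠ 0)
  (A /\ B) = min(0.2, 0.5) = 0.2
  (~B /\ (A /\ B)) = min(0, 0.2) = 0
  (~((B /\ A) \/ A) \/ (~B /\ (A /\ B))) = max(0, 0) = 0
  ~(~((B /\ A) \/ A) \/ (~B /\ (A /\ B))): Gödel ¬ of 0 = 1 (operand is 0)
  (B \/ ~(~((B /\ A) \/ A) \/ (~B /\ (A /\ B)))) = max(0.5, 1) = 1
  (~A -> (B \/ ~(~((B /\ A) \/ A) \/ (~B /\ (A /\ B))))): 0 ≤ 1, so result = 1
  Gödel value = 1
Łukasiewicz evaluation:
  ~A: Łukasiewicz ¬ gives 1 − 0.2 = 0.8
  (B /\ A) = min(0.5, 0.2) = 0.2
  ((B /\ A) \/ A) = max(0.2, 0.2) = 0.2
  ~((B /\ A) \/ A): Łukasiewicz ¬ gives 1 − 0.2 = 0.8
  ~B: Łukasiewicz ¬ gives 1 − 0.5 = 0.5
  (A /\ B) = min(0.2, 0.5) = 0.2
  (~B /\ (A /\ B)) = min(0.5, 0.2) = 0.2
  (~((B /\ A) \/ A) \/ (~B /\ (A /\ B))) = max(0.8, 0.2) = 0.8
  ~(~((B /\ A) \/ A) \/ (~B /\ (A /\ B))): Łukasiewicz ¬ gives 1 − 0.8 = 0.2
  (B \/ ~(~((B /\ A) \/ A) \/ (~B /\ (A /\ B)))) = max(0.5, 0.2) = 0.5
  (~A -> (B \/ ~(~((B /\ A) \/ A) \/ (~B /\ (A /\ B))))): min(1, 1 − 0.8 + 0.5) = 0.7
  Łukasiewicz value = 0.7
Difference: 1 − 0.7 = 0.30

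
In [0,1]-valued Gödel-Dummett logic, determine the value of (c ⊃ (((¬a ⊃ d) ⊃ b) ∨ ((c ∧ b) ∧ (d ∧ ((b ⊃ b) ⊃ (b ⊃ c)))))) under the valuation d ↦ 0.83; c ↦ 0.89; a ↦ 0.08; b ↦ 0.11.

0.11

¬a: Gödel ¬ of 0.08 = 0 (operand ≠ 0)
(¬a ⊃ d): 0 ≤ 0.83, so result = 1
((¬a ⊃ d) ⊃ b): 1 > 0.11, so result = 0.11
(c ∧ b) = min(0.89, 0.11) = 0.11
(b ⊃ b): 0.11 ≤ 0.11, so result = 1
(b ⊃ c): 0.11 ≤ 0.89, so result = 1
((b ⊃ b) ⊃ (b ⊃ c)): 1 ≤ 1, so result = 1
(d ∧ ((b ⊃ b) ⊃ (b ⊃ c))) = min(0.83, 1) = 0.83
((c ∧ b) ∧ (d ∧ ((b ⊃ b) ⊃ (b ⊃ c)))) = min(0.11, 0.83) = 0.11
(((¬a ⊃ d) ⊃ b) ∨ ((c ∧ b) ∧ (d ∧ ((b ⊃ b) ⊃ (b ⊃ c))))) = max(0.11, 0.11) = 0.11
(c ⊃ (((¬a ⊃ d) ⊃ b) ∨ ((c ∧ b) ∧ (d ∧ ((b ⊃ b) ⊃ (b ⊃ c)))))): 0.89 > 0.11, so result = 0.11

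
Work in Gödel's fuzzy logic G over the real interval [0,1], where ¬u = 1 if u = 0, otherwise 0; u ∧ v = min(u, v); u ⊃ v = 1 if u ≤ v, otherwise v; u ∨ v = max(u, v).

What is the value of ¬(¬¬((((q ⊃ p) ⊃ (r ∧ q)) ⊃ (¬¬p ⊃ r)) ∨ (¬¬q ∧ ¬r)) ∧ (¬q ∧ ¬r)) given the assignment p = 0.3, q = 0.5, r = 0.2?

(q ⊃ p): 0.5 > 0.3, so result = 0.3
(r ∧ q) = min(0.2, 0.5) = 0.2
((q ⊃ p) ⊃ (r ∧ q)): 0.3 > 0.2, so result = 0.2
¬p: Gödel ¬ of 0.3 = 0 (operand ≠ 0)
¬¬p: Gödel ¬ of 0 = 1 (operand is 0)
(¬¬p ⊃ r): 1 > 0.2, so result = 0.2
(((q ⊃ p) ⊃ (r ∧ q)) ⊃ (¬¬p ⊃ r)): 0.2 ≤ 0.2, so result = 1
¬q: Gödel ¬ of 0.5 = 0 (operand ≠ 0)
¬¬q: Gödel ¬ of 0 = 1 (operand is 0)
¬r: Gödel ¬ of 0.2 = 0 (operand ≠ 0)
(¬¬q ∧ ¬r) = min(1, 0) = 0
((((q ⊃ p) ⊃ (r ∧ q)) ⊃ (¬¬p ⊃ r)) ∨ (¬¬q ∧ ¬r)) = max(1, 0) = 1
¬((((q ⊃ p) ⊃ (r ∧ q)) ⊃ (¬¬p ⊃ r)) ∨ (¬¬q ∧ ¬r)): Gödel ¬ of 1 = 0 (operand ≠ 0)
¬¬((((q ⊃ p) ⊃ (r ∧ q)) ⊃ (¬¬p ⊃ r)) ∨ (¬¬q ∧ ¬r)): Gödel ¬ of 0 = 1 (operand is 0)
¬q: Gödel ¬ of 0.5 = 0 (operand ≠ 0)
¬r: Gödel ¬ of 0.2 = 0 (operand ≠ 0)
(¬q ∧ ¬r) = min(0, 0) = 0
(¬¬((((q ⊃ p) ⊃ (r ∧ q)) ⊃ (¬¬p ⊃ r)) ∨ (¬¬q ∧ ¬r)) ∧ (¬q ∧ ¬r)) = min(1, 0) = 0
¬(¬¬((((q ⊃ p) ⊃ (r ∧ q)) ⊃ (¬¬p ⊃ r)) ∨ (¬¬q ∧ ¬r)) ∧ (¬q ∧ ¬r)): Gödel ¬ of 0 = 1 (operand is 0)

1.00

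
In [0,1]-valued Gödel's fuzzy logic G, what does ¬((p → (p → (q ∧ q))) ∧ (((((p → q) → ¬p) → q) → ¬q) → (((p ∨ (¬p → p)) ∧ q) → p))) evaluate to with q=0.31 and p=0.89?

0.00

(q ∧ q) = min(0.31, 0.31) = 0.31
(p → (q ∧ q)): 0.89 > 0.31, so result = 0.31
(p → (p → (q ∧ q))): 0.89 > 0.31, so result = 0.31
(p → q): 0.89 > 0.31, so result = 0.31
¬p: Gödel ¬ of 0.89 = 0 (operand ≠ 0)
((p → q) → ¬p): 0.31 > 0, so result = 0
(((p → q) → ¬p) → q): 0 ≤ 0.31, so result = 1
¬q: Gödel ¬ of 0.31 = 0 (operand ≠ 0)
((((p → q) → ¬p) → q) → ¬q): 1 > 0, so result = 0
¬p: Gödel ¬ of 0.89 = 0 (operand ≠ 0)
(¬p → p): 0 ≤ 0.89, so result = 1
(p ∨ (¬p → p)) = max(0.89, 1) = 1
((p ∨ (¬p → p)) ∧ q) = min(1, 0.31) = 0.31
(((p ∨ (¬p → p)) ∧ q) → p): 0.31 ≤ 0.89, so result = 1
(((((p → q) → ¬p) → q) → ¬q) → (((p ∨ (¬p → p)) ∧ q) → p)): 0 ≤ 1, so result = 1
((p → (p → (q ∧ q))) ∧ (((((p → q) → ¬p) → q) → ¬q) → (((p ∨ (¬p → p)) ∧ q) → p))) = min(0.31, 1) = 0.31
¬((p → (p → (q ∧ q))) ∧ (((((p → q) → ¬p) → q) → ¬q) → (((p ∨ (¬p → p)) ∧ q) → p))): Gödel ¬ of 0.31 = 0 (operand ≠ 0)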